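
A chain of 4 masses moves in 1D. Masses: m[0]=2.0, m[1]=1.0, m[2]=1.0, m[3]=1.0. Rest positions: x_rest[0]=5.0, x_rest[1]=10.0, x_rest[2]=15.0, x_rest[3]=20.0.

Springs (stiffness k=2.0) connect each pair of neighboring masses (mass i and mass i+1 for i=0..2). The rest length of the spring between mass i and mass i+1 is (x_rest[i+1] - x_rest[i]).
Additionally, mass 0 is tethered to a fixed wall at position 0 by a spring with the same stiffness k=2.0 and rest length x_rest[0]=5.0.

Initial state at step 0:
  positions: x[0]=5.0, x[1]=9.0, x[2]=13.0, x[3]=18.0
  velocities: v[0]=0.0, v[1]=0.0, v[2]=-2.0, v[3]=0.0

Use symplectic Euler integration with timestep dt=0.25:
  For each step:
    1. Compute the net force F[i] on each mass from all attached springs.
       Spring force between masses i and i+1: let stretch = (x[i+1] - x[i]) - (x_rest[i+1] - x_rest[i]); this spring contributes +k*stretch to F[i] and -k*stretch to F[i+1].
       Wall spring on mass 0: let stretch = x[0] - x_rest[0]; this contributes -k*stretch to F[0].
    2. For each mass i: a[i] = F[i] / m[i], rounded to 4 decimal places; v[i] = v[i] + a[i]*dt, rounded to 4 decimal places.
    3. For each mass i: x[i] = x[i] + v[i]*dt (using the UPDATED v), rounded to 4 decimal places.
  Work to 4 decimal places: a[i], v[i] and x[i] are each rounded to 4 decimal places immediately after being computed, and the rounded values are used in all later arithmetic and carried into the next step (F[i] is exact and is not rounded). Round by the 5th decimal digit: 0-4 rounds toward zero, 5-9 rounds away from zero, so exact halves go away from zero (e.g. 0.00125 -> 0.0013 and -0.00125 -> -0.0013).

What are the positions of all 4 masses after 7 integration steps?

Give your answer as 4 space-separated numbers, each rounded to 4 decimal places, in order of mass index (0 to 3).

Step 0: x=[5.0000 9.0000 13.0000 18.0000] v=[0.0000 0.0000 -2.0000 0.0000]
Step 1: x=[4.9375 9.0000 12.6250 18.0000] v=[-0.2500 0.0000 -1.5000 0.0000]
Step 2: x=[4.8203 8.9453 12.4688 17.9531] v=[-0.4688 -0.2188 -0.6250 -0.1875]
Step 3: x=[4.6597 8.8154 12.5577 17.8457] v=[-0.6426 -0.5196 0.3554 -0.4297]
Step 4: x=[4.4676 8.6338 12.8398 17.7023] v=[-0.7686 -0.7263 1.1283 -0.5737]
Step 5: x=[4.2566 8.4572 13.2040 17.5761] v=[-0.8440 -0.7064 1.4566 -0.5050]
Step 6: x=[4.0421 8.3489 13.5213 17.5283] v=[-0.8580 -0.4333 1.2693 -0.1911]
Step 7: x=[3.8442 8.3488 13.6930 17.6047] v=[-0.7918 -0.0005 0.6866 0.3054]

Answer: 3.8442 8.3488 13.6930 17.6047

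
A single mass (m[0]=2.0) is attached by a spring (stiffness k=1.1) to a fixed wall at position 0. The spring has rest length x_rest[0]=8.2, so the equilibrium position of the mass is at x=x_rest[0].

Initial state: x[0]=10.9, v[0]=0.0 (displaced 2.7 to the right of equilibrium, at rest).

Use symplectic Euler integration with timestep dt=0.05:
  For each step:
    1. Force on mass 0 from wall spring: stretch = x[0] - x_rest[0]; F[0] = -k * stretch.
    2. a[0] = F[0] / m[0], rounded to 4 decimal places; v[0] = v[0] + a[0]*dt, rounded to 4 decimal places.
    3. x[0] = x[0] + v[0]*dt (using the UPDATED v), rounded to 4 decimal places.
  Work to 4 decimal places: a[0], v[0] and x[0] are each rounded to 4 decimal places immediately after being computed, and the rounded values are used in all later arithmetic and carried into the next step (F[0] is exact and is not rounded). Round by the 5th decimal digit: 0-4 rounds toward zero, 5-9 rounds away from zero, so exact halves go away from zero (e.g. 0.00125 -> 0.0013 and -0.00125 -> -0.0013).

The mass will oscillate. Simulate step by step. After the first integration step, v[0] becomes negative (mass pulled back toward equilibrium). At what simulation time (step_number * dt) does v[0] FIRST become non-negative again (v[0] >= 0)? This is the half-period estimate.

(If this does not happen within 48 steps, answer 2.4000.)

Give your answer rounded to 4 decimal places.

Step 0: x=[10.9000] v=[0.0000]
Step 1: x=[10.8963] v=[-0.0743]
Step 2: x=[10.8889] v=[-0.1485]
Step 3: x=[10.8778] v=[-0.2224]
Step 4: x=[10.8630] v=[-0.2960]
Step 5: x=[10.8445] v=[-0.3692]
Step 6: x=[10.8224] v=[-0.4419]
Step 7: x=[10.7967] v=[-0.5140]
Step 8: x=[10.7674] v=[-0.5854]
Step 9: x=[10.7346] v=[-0.6560]
Step 10: x=[10.6983] v=[-0.7257]
Step 11: x=[10.6586] v=[-0.7944]
Step 12: x=[10.6155] v=[-0.8620]
Step 13: x=[10.5691] v=[-0.9284]
Step 14: x=[10.5194] v=[-0.9936]
Step 15: x=[10.4665] v=[-1.0574]
Step 16: x=[10.4105] v=[-1.1197]
Step 17: x=[10.3515] v=[-1.1805]
Step 18: x=[10.2895] v=[-1.2397]
Step 19: x=[10.2246] v=[-1.2972]
Step 20: x=[10.1570] v=[-1.3529]
Step 21: x=[10.0867] v=[-1.4067]
Step 22: x=[10.0138] v=[-1.4586]
Step 23: x=[9.9384] v=[-1.5085]
Step 24: x=[9.8606] v=[-1.5563]
Step 25: x=[9.7805] v=[-1.6020]
Step 26: x=[9.6982] v=[-1.6455]
Step 27: x=[9.6139] v=[-1.6867]
Step 28: x=[9.5276] v=[-1.7256]
Step 29: x=[9.4395] v=[-1.7621]
Step 30: x=[9.3497] v=[-1.7962]
Step 31: x=[9.2583] v=[-1.8278]
Step 32: x=[9.1655] v=[-1.8569]
Step 33: x=[9.0713] v=[-1.8835]
Step 34: x=[8.9759] v=[-1.9075]
Step 35: x=[8.8795] v=[-1.9288]
Step 36: x=[8.7821] v=[-1.9475]
Step 37: x=[8.6839] v=[-1.9635]
Step 38: x=[8.5851] v=[-1.9768]
Step 39: x=[8.4857] v=[-1.9874]
Step 40: x=[8.3859] v=[-1.9953]
Step 41: x=[8.2859] v=[-2.0004]
Step 42: x=[8.1858] v=[-2.0028]
Step 43: x=[8.0857] v=[-2.0024]
Step 44: x=[7.9857] v=[-1.9993]
Step 45: x=[7.8860] v=[-1.9934]
Step 46: x=[7.7868] v=[-1.9848]
Step 47: x=[7.6881] v=[-1.9734]
Step 48: x=[7.5901] v=[-1.9593]
v[0] did not become non-negative within 48 steps; using fallback time=2.4000

Answer: 2.4000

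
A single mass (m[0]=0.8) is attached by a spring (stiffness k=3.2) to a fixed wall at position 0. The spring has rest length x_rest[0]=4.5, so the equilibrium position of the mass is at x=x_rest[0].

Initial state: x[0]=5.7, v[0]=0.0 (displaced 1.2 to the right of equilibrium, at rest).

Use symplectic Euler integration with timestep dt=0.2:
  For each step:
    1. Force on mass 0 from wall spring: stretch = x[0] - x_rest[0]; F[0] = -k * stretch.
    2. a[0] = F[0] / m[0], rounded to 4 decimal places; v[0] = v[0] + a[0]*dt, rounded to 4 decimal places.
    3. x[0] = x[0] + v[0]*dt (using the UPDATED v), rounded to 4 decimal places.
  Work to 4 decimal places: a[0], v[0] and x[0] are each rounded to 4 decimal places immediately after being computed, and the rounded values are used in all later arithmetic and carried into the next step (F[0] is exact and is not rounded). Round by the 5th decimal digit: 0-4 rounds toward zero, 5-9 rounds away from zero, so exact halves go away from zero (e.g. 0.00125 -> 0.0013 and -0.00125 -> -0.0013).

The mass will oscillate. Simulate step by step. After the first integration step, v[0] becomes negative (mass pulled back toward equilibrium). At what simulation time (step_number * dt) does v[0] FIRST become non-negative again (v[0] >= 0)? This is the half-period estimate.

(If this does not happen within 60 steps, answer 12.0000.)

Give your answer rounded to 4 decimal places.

Step 0: x=[5.7000] v=[0.0000]
Step 1: x=[5.5080] v=[-0.9600]
Step 2: x=[5.1547] v=[-1.7664]
Step 3: x=[4.6967] v=[-2.2902]
Step 4: x=[4.2072] v=[-2.4476]
Step 5: x=[3.7645] v=[-2.2134]
Step 6: x=[3.4395] v=[-1.6250]
Step 7: x=[3.2842] v=[-0.7766]
Step 8: x=[3.3234] v=[0.1960]
First v>=0 after going negative at step 8, time=1.6000

Answer: 1.6000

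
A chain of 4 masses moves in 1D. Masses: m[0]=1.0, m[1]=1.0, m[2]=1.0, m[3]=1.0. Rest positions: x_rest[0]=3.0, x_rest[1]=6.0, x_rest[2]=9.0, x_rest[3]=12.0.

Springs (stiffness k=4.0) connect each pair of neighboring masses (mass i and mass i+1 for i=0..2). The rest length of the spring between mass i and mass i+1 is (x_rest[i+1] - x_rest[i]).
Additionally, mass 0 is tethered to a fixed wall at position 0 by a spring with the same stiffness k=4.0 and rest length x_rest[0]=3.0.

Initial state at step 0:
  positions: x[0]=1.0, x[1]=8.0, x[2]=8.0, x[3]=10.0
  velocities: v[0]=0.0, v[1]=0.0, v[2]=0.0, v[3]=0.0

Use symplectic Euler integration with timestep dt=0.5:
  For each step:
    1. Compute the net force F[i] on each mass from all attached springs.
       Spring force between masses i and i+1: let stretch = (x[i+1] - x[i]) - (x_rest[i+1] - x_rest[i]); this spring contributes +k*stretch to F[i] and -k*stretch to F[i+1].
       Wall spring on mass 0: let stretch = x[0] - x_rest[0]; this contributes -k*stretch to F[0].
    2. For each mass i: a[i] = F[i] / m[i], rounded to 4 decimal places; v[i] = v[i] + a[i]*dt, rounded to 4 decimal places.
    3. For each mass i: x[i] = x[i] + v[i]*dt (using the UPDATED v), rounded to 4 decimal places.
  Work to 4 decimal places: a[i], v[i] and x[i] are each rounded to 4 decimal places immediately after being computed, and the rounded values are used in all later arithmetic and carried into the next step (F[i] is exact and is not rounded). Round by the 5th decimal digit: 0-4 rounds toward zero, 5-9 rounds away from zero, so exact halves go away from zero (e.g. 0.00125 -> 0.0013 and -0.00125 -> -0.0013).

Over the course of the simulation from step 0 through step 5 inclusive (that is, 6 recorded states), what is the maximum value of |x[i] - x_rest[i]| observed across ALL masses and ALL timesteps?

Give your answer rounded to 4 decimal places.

Step 0: x=[1.0000 8.0000 8.0000 10.0000] v=[0.0000 0.0000 0.0000 0.0000]
Step 1: x=[7.0000 1.0000 10.0000 11.0000] v=[12.0000 -14.0000 4.0000 2.0000]
Step 2: x=[0.0000 9.0000 4.0000 14.0000] v=[-14.0000 16.0000 -12.0000 6.0000]
Step 3: x=[2.0000 3.0000 13.0000 10.0000] v=[4.0000 -12.0000 18.0000 -8.0000]
Step 4: x=[3.0000 6.0000 9.0000 12.0000] v=[2.0000 6.0000 -8.0000 4.0000]
Step 5: x=[4.0000 9.0000 5.0000 14.0000] v=[2.0000 6.0000 -8.0000 4.0000]
Max displacement = 5.0000

Answer: 5.0000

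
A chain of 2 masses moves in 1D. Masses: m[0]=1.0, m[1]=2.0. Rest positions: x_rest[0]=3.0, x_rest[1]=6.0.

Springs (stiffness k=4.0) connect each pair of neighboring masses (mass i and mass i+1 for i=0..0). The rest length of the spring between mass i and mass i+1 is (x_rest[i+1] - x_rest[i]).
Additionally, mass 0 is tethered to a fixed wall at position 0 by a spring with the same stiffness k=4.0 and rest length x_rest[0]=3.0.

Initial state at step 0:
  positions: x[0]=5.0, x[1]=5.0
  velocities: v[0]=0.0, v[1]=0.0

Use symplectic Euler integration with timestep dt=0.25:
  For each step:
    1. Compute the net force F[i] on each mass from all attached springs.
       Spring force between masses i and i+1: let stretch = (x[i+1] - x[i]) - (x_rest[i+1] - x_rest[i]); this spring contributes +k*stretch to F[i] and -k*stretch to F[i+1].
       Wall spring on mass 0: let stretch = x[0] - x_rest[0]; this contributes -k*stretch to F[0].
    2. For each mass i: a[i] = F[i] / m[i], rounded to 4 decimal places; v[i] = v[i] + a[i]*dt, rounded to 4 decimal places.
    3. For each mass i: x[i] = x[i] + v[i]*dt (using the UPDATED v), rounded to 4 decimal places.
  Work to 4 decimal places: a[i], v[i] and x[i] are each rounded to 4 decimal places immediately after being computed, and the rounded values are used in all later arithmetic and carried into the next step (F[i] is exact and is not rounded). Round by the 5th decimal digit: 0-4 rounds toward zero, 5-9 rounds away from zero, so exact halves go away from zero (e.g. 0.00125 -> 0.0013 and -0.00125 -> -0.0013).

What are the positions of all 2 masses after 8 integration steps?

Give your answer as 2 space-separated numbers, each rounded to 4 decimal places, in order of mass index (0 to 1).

Answer: 5.3720 5.5156

Derivation:
Step 0: x=[5.0000 5.0000] v=[0.0000 0.0000]
Step 1: x=[3.7500 5.3750] v=[-5.0000 1.5000]
Step 2: x=[1.9688 5.9219] v=[-7.1250 2.1875]
Step 3: x=[0.6836 6.3497] v=[-5.1407 1.7110]
Step 4: x=[0.6441 6.4442] v=[-0.1582 0.3780]
Step 5: x=[1.8936 6.1887] v=[4.9978 -1.0221]
Step 6: x=[3.7434 5.7713] v=[7.3993 -1.6697]
Step 7: x=[5.1644 5.4754] v=[5.6838 -1.1837]
Step 8: x=[5.3720 5.5156] v=[0.8304 0.1608]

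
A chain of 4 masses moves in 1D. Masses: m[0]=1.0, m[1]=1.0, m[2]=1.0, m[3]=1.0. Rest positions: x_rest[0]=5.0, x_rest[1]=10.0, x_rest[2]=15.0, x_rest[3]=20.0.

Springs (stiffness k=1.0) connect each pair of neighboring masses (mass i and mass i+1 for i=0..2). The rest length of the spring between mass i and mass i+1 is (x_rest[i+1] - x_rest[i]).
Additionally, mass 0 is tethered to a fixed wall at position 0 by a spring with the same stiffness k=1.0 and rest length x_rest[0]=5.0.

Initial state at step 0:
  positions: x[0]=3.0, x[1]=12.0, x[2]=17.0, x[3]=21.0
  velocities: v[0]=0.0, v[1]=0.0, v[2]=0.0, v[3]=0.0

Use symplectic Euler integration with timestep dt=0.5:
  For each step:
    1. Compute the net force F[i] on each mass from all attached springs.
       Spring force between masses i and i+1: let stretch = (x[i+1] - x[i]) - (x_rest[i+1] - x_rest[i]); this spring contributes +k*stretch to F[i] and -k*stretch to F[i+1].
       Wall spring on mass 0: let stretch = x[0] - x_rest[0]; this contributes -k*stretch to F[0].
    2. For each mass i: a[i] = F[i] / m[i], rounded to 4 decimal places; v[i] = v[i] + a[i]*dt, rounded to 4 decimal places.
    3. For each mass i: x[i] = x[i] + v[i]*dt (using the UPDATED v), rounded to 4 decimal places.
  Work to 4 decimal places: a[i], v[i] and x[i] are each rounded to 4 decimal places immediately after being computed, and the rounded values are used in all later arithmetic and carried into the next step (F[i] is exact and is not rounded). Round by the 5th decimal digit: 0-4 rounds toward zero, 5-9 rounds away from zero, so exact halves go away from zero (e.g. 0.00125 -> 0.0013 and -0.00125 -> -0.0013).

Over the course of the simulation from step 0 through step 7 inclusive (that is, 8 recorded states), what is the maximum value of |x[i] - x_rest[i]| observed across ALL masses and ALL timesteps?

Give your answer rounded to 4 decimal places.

Answer: 2.7032

Derivation:
Step 0: x=[3.0000 12.0000 17.0000 21.0000] v=[0.0000 0.0000 0.0000 0.0000]
Step 1: x=[4.5000 11.0000 16.7500 21.2500] v=[3.0000 -2.0000 -0.5000 0.5000]
Step 2: x=[6.5000 9.8125 16.1875 21.6250] v=[4.0000 -2.3750 -1.1250 0.7500]
Step 3: x=[7.7032 9.3906 15.3906 21.8907] v=[2.4063 -0.8438 -1.5938 0.5313]
Step 4: x=[7.4024 10.0469 14.7187 21.7813] v=[-0.6016 1.3125 -1.3438 -0.2188]
Step 5: x=[5.9121 11.2100 14.6445 21.1563] v=[-2.9806 2.3262 -0.1484 -1.2501]
Step 6: x=[4.2683 11.9073 15.3397 20.1533] v=[-3.2877 1.3945 1.3903 -2.0060]
Step 7: x=[3.4671 11.5529 16.3802 19.1969] v=[-1.6024 -0.7088 2.0809 -1.9128]
Max displacement = 2.7032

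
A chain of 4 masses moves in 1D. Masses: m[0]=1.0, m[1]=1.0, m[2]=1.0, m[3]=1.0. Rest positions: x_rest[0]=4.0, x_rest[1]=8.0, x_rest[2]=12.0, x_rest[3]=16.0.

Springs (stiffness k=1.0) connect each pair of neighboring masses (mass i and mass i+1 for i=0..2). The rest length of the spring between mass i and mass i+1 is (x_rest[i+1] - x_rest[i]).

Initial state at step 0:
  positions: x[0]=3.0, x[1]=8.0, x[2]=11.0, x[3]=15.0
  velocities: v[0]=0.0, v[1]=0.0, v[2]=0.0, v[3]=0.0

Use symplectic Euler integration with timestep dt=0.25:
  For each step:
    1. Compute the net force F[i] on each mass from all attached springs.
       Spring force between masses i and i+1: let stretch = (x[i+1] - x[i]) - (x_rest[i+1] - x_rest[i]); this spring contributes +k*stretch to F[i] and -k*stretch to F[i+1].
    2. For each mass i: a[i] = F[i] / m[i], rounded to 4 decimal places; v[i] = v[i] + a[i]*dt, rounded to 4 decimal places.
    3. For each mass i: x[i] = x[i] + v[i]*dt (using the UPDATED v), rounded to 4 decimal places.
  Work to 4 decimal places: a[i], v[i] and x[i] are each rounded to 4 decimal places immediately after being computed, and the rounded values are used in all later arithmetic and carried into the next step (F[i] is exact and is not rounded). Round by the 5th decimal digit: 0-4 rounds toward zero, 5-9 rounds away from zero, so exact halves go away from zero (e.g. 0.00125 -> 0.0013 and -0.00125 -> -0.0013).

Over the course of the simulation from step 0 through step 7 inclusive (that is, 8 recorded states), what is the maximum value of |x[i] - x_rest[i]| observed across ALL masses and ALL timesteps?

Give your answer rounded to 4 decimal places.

Step 0: x=[3.0000 8.0000 11.0000 15.0000] v=[0.0000 0.0000 0.0000 0.0000]
Step 1: x=[3.0625 7.8750 11.0625 15.0000] v=[0.2500 -0.5000 0.2500 0.0000]
Step 2: x=[3.1758 7.6484 11.1719 15.0039] v=[0.4531 -0.9063 0.4375 0.0156]
Step 3: x=[3.3186 7.3625 11.3006 15.0183] v=[0.5713 -1.1436 0.5146 0.0576]
Step 4: x=[3.4642 7.0700 11.4155 15.0504] v=[0.5823 -1.1701 0.4595 0.1282]
Step 5: x=[3.5852 6.8237 11.4860 15.1053] v=[0.4838 -0.9852 0.2819 0.2195]
Step 6: x=[3.6586 6.6664 11.4913 15.1840] v=[0.2934 -0.6293 0.0212 0.3147]
Step 7: x=[3.6700 6.6227 11.4258 15.2819] v=[0.0454 -0.1750 -0.2619 0.3915]
Max displacement = 1.3773

Answer: 1.3773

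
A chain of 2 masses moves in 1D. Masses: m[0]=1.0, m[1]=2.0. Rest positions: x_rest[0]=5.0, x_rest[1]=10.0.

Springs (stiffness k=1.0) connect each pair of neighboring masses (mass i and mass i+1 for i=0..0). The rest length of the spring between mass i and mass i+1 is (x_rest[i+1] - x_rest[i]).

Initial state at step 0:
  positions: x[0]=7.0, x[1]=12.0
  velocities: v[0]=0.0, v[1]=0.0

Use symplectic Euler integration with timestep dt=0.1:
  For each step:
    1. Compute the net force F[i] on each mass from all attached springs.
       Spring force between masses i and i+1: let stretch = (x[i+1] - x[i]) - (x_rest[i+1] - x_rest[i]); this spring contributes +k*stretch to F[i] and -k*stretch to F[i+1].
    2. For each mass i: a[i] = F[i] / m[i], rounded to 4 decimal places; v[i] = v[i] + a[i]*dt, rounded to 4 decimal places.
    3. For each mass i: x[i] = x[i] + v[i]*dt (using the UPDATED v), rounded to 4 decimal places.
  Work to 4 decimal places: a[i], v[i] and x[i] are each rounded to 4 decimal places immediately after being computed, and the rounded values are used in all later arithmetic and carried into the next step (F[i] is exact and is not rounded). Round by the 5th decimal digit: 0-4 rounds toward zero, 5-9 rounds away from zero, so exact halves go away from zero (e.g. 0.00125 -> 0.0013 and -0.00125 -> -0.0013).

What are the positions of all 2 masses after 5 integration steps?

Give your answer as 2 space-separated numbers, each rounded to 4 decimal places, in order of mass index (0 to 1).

Step 0: x=[7.0000 12.0000] v=[0.0000 0.0000]
Step 1: x=[7.0000 12.0000] v=[0.0000 0.0000]
Step 2: x=[7.0000 12.0000] v=[0.0000 0.0000]
Step 3: x=[7.0000 12.0000] v=[0.0000 0.0000]
Step 4: x=[7.0000 12.0000] v=[0.0000 0.0000]
Step 5: x=[7.0000 12.0000] v=[0.0000 0.0000]

Answer: 7.0000 12.0000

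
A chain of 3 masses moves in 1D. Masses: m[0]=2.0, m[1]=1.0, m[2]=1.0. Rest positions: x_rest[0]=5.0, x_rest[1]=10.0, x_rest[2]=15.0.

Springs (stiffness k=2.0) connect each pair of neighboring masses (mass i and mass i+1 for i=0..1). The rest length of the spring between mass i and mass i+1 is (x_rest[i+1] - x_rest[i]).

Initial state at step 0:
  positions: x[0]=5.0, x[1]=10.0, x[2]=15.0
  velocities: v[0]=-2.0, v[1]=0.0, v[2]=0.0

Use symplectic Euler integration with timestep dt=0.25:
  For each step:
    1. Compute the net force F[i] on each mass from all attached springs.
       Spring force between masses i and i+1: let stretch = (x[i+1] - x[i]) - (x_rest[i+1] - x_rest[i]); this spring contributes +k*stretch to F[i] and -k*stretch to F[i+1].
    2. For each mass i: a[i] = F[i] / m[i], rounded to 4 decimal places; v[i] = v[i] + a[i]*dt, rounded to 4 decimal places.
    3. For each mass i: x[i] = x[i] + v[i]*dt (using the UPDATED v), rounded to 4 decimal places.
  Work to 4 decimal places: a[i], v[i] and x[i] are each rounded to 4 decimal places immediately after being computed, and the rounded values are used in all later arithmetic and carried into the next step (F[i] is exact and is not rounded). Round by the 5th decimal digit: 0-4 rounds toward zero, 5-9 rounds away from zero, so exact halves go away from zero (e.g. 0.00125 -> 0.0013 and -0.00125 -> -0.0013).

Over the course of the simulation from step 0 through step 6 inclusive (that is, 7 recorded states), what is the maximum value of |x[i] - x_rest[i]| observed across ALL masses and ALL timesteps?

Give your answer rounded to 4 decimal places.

Step 0: x=[5.0000 10.0000 15.0000] v=[-2.0000 0.0000 0.0000]
Step 1: x=[4.5000 10.0000 15.0000] v=[-2.0000 0.0000 0.0000]
Step 2: x=[4.0313 9.9375 15.0000] v=[-1.8750 -0.2500 0.0000]
Step 3: x=[3.6192 9.7695 14.9922] v=[-1.6485 -0.6719 -0.0313]
Step 4: x=[3.2790 9.4856 14.9565] v=[-1.3609 -1.1357 -0.1427]
Step 5: x=[3.0142 9.1097 14.8620] v=[-1.0593 -1.5036 -0.3782]
Step 6: x=[2.8179 8.6909 14.6734] v=[-0.7854 -1.6752 -0.7544]
Max displacement = 2.1821

Answer: 2.1821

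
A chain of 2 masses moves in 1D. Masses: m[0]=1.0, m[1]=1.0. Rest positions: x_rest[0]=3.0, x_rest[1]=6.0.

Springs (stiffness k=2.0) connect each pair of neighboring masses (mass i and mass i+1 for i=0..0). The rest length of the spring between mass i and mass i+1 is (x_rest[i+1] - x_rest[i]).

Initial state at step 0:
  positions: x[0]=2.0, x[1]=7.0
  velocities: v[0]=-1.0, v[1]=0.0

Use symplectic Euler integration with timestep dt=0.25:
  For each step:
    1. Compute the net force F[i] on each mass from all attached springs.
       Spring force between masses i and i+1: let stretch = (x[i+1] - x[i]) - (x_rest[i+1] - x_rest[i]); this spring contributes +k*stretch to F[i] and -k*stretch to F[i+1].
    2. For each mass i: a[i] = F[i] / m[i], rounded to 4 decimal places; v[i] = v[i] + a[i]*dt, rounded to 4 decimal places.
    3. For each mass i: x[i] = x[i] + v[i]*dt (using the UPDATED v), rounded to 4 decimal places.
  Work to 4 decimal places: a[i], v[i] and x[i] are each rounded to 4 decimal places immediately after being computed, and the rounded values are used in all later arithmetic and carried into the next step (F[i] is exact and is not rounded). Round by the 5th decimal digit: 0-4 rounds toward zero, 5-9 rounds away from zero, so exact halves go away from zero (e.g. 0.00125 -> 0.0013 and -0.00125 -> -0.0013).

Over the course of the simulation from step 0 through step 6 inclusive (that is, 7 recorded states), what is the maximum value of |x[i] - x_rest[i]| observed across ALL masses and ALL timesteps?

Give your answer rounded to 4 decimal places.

Step 0: x=[2.0000 7.0000] v=[-1.0000 0.0000]
Step 1: x=[2.0000 6.7500] v=[0.0000 -1.0000]
Step 2: x=[2.2188 6.2813] v=[0.8750 -1.8750]
Step 3: x=[2.5704 5.6797] v=[1.4063 -2.4063]
Step 4: x=[2.9357 5.0645] v=[1.4610 -2.4610]
Step 5: x=[3.1921 4.5582] v=[1.0254 -2.0254]
Step 6: x=[3.2442 4.2561] v=[0.2085 -1.2085]
Max displacement = 1.7439

Answer: 1.7439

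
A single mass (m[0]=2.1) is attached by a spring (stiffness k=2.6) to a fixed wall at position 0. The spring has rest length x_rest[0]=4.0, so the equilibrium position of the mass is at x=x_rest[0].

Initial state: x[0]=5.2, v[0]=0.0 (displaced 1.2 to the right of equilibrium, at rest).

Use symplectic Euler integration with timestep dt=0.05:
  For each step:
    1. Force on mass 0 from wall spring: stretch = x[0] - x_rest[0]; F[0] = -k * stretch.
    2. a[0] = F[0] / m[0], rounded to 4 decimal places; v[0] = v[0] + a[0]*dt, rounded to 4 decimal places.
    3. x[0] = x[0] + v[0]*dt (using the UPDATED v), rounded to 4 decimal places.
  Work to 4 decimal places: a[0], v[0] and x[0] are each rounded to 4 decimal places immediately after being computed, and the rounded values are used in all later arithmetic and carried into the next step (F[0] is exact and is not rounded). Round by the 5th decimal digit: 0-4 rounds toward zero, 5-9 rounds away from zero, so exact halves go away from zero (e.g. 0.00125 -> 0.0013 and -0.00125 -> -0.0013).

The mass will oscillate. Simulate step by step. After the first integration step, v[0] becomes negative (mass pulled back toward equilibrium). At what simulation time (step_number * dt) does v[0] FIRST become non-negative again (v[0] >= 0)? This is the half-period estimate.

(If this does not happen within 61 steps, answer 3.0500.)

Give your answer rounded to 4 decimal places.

Answer: 2.8500

Derivation:
Step 0: x=[5.2000] v=[0.0000]
Step 1: x=[5.1963] v=[-0.0743]
Step 2: x=[5.1889] v=[-0.1484]
Step 3: x=[5.1778] v=[-0.2220]
Step 4: x=[5.1631] v=[-0.2949]
Step 5: x=[5.1448] v=[-0.3669]
Step 6: x=[5.1229] v=[-0.4378]
Step 7: x=[5.0975] v=[-0.5073]
Step 8: x=[5.0687] v=[-0.5752]
Step 9: x=[5.0366] v=[-0.6414]
Step 10: x=[5.0013] v=[-0.7056]
Step 11: x=[4.9629] v=[-0.7676]
Step 12: x=[4.9215] v=[-0.8272]
Step 13: x=[4.8773] v=[-0.8842]
Step 14: x=[4.8304] v=[-0.9385]
Step 15: x=[4.7809] v=[-0.9899]
Step 16: x=[4.7290] v=[-1.0382]
Step 17: x=[4.6748] v=[-1.0833]
Step 18: x=[4.6185] v=[-1.1251]
Step 19: x=[4.5603] v=[-1.1634]
Step 20: x=[4.5004] v=[-1.1981]
Step 21: x=[4.4389] v=[-1.2291]
Step 22: x=[4.3761] v=[-1.2563]
Step 23: x=[4.3121] v=[-1.2796]
Step 24: x=[4.2472] v=[-1.2989]
Step 25: x=[4.1815] v=[-1.3142]
Step 26: x=[4.1152] v=[-1.3254]
Step 27: x=[4.0486] v=[-1.3325]
Step 28: x=[3.9818] v=[-1.3355]
Step 29: x=[3.9151] v=[-1.3344]
Step 30: x=[3.8486] v=[-1.3291]
Step 31: x=[3.7826] v=[-1.3197]
Step 32: x=[3.7173] v=[-1.3062]
Step 33: x=[3.6529] v=[-1.2887]
Step 34: x=[3.5895] v=[-1.2672]
Step 35: x=[3.5274] v=[-1.2418]
Step 36: x=[3.4668] v=[-1.2125]
Step 37: x=[3.4078] v=[-1.1795]
Step 38: x=[3.3507] v=[-1.1428]
Step 39: x=[3.2956] v=[-1.1026]
Step 40: x=[3.2427] v=[-1.0590]
Step 41: x=[3.1921] v=[-1.0121]
Step 42: x=[3.1440] v=[-0.9621]
Step 43: x=[3.0985] v=[-0.9091]
Step 44: x=[3.0558] v=[-0.8533]
Step 45: x=[3.0161] v=[-0.7949]
Step 46: x=[2.9794] v=[-0.7340]
Step 47: x=[2.9459] v=[-0.6708]
Step 48: x=[2.9156] v=[-0.6055]
Step 49: x=[2.8887] v=[-0.5384]
Step 50: x=[2.8652] v=[-0.4696]
Step 51: x=[2.8452] v=[-0.3994]
Step 52: x=[2.8288] v=[-0.3279]
Step 53: x=[2.8160] v=[-0.2554]
Step 54: x=[2.8069] v=[-0.1821]
Step 55: x=[2.8015] v=[-0.1082]
Step 56: x=[2.7998] v=[-0.0340]
Step 57: x=[2.8018] v=[0.0403]
First v>=0 after going negative at step 57, time=2.8500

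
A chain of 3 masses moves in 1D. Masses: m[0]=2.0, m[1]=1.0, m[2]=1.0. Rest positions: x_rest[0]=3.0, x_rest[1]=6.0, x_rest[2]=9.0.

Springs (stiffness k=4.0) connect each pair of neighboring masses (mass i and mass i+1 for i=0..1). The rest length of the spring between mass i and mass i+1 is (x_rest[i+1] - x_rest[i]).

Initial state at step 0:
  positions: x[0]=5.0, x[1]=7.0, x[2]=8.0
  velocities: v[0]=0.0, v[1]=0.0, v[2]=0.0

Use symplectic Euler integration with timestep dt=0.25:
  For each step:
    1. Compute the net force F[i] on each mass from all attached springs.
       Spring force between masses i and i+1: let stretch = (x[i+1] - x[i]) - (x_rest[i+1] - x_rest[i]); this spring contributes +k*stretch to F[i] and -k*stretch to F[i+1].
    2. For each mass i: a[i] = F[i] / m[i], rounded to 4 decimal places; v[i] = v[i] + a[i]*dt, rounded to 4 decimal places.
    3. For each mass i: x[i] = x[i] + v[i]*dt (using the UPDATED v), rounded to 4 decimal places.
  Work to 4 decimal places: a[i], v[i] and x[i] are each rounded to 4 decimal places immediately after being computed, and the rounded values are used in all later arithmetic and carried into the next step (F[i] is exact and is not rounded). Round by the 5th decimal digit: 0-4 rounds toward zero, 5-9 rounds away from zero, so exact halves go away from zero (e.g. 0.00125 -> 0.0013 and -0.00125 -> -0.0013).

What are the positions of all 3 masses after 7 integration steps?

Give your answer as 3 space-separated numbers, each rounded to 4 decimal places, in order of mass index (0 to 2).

Answer: 2.7548 8.0217 11.4689

Derivation:
Step 0: x=[5.0000 7.0000 8.0000] v=[0.0000 0.0000 0.0000]
Step 1: x=[4.8750 6.7500 8.5000] v=[-0.5000 -1.0000 2.0000]
Step 2: x=[4.6094 6.4688 9.3125] v=[-1.0625 -1.1250 3.2500]
Step 3: x=[4.2012 6.4336 10.1641] v=[-1.6328 -0.1407 3.4063]
Step 4: x=[3.6971 6.7730 10.8331] v=[-2.0166 1.3574 2.6758]
Step 5: x=[3.2024 7.3584 11.2370] v=[-1.9787 2.3416 1.6157]
Step 6: x=[2.8522 7.8745 11.4213] v=[-1.4007 2.0642 0.7371]
Step 7: x=[2.7548 8.0217 11.4689] v=[-0.3896 0.5887 0.1903]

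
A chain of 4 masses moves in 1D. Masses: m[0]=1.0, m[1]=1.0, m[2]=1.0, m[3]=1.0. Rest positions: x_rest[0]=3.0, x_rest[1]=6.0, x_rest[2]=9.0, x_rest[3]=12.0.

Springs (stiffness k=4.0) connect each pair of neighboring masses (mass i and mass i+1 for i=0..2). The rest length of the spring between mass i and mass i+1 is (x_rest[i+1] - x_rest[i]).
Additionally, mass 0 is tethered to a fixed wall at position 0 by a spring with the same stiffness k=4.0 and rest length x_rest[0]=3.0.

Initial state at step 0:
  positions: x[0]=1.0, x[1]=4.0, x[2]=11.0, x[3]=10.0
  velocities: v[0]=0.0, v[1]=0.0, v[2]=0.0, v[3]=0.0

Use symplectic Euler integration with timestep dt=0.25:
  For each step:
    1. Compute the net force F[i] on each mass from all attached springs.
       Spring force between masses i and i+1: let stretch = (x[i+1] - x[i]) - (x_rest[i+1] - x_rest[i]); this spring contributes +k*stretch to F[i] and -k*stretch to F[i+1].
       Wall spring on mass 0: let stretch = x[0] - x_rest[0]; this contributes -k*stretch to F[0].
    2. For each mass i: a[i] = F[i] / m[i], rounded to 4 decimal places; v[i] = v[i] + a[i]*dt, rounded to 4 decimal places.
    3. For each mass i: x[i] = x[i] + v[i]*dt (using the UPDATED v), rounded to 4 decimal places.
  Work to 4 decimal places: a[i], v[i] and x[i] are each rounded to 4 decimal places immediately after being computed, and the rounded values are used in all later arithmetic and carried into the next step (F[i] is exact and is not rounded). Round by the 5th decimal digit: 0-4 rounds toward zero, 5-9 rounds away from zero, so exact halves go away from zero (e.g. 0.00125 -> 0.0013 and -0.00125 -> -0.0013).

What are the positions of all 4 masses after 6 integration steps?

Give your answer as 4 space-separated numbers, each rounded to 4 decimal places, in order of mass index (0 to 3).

Answer: 3.7490 5.1530 10.6782 9.8575

Derivation:
Step 0: x=[1.0000 4.0000 11.0000 10.0000] v=[0.0000 0.0000 0.0000 0.0000]
Step 1: x=[1.5000 5.0000 9.0000 11.0000] v=[2.0000 4.0000 -8.0000 4.0000]
Step 2: x=[2.5000 6.1250 6.5000 12.2500] v=[4.0000 4.5000 -10.0000 5.0000]
Step 3: x=[3.7813 6.4375 5.3438 12.8125] v=[5.1250 1.2500 -4.6250 2.2500]
Step 4: x=[4.7813 5.8125 6.3282 12.2578] v=[3.9999 -2.4999 3.9374 -2.2187]
Step 5: x=[4.8438 5.0587 8.6660 10.9707] v=[0.2498 -3.0154 9.3513 -5.1483]
Step 6: x=[3.7490 5.1530 10.6782 9.8575] v=[-4.3791 0.3770 8.0487 -4.4530]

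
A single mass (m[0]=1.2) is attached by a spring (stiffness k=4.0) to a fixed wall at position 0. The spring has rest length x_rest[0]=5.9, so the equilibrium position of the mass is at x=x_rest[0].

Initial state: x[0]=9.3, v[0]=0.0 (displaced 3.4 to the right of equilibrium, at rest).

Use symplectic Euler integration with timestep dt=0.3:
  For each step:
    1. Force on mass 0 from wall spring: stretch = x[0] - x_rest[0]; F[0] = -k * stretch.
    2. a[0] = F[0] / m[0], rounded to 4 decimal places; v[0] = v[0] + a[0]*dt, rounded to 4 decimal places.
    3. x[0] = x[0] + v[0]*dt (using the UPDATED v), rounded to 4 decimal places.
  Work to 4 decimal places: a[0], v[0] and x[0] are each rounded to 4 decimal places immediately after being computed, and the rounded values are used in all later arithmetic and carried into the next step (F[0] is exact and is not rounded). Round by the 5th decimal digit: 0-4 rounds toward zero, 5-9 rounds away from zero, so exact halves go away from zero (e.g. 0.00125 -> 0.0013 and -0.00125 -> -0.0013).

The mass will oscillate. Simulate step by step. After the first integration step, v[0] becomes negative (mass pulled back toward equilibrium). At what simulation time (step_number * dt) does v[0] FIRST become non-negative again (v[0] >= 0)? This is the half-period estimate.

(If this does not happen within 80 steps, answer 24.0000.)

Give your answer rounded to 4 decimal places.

Step 0: x=[9.3000] v=[0.0000]
Step 1: x=[8.2800] v=[-3.4000]
Step 2: x=[6.5460] v=[-5.7800]
Step 3: x=[4.6182] v=[-6.4260]
Step 4: x=[3.0749] v=[-5.1442]
Step 5: x=[2.3792] v=[-2.3191]
Step 6: x=[2.7397] v=[1.2017]
First v>=0 after going negative at step 6, time=1.8000

Answer: 1.8000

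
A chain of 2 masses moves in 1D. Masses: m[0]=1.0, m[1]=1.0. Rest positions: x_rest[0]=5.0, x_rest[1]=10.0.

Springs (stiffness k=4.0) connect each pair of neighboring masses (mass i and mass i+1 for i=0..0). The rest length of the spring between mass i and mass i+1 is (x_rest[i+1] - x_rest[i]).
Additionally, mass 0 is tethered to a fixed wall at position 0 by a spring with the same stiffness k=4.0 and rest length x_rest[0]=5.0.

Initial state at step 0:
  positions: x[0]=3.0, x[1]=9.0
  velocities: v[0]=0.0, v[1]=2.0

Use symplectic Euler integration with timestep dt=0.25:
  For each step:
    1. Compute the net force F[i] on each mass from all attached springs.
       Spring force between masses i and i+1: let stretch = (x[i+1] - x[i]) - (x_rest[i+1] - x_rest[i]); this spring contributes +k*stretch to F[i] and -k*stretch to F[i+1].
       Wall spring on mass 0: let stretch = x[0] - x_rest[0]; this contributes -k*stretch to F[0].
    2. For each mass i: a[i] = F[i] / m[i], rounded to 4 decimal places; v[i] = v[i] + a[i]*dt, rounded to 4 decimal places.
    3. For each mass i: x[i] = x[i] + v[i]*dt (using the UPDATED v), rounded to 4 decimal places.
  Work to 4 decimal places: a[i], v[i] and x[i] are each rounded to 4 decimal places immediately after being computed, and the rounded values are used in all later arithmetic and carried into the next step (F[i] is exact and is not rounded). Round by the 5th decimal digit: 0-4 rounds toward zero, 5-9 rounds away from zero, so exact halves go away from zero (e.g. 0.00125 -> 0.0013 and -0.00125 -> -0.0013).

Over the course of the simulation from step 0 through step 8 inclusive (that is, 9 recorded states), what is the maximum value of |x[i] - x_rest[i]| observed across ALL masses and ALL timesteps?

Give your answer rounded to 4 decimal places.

Step 0: x=[3.0000 9.0000] v=[0.0000 2.0000]
Step 1: x=[3.7500 9.2500] v=[3.0000 1.0000]
Step 2: x=[4.9375 9.3750] v=[4.7500 0.5000]
Step 3: x=[6.0000 9.6406] v=[4.2500 1.0625]
Step 4: x=[6.4727 10.2461] v=[1.8906 2.4219]
Step 5: x=[6.2705 11.1582] v=[-0.8087 3.6485]
Step 6: x=[5.7226 12.0984] v=[-2.1915 3.7608]
Step 7: x=[5.3380 12.6947] v=[-1.5383 2.3850]
Step 8: x=[5.4581 12.7018] v=[0.4804 0.0283]
Max displacement = 2.7018

Answer: 2.7018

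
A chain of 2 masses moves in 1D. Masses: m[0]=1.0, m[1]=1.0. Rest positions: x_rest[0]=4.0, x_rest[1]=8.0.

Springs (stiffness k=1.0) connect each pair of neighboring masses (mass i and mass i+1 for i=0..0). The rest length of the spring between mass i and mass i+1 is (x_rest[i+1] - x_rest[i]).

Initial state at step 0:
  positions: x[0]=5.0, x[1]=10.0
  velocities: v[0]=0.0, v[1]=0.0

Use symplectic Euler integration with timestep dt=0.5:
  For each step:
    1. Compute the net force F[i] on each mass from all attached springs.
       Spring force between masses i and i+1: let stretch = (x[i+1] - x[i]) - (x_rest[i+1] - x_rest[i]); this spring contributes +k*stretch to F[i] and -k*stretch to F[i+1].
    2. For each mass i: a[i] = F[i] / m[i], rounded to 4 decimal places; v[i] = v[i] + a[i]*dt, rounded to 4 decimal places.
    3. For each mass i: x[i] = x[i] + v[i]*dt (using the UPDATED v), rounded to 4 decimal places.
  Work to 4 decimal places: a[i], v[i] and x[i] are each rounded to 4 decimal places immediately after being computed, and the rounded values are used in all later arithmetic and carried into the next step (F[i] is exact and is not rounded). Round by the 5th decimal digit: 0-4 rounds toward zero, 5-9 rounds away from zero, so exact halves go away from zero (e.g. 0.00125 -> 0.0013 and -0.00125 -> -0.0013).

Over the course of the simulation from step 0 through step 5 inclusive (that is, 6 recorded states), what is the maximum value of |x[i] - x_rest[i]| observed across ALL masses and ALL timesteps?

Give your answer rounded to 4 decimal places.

Answer: 2.0313

Derivation:
Step 0: x=[5.0000 10.0000] v=[0.0000 0.0000]
Step 1: x=[5.2500 9.7500] v=[0.5000 -0.5000]
Step 2: x=[5.6250 9.3750] v=[0.7500 -0.7500]
Step 3: x=[5.9375 9.0625] v=[0.6250 -0.6250]
Step 4: x=[6.0313 8.9688] v=[0.1875 -0.1875]
Step 5: x=[5.8594 9.1407] v=[-0.3438 0.3438]
Max displacement = 2.0313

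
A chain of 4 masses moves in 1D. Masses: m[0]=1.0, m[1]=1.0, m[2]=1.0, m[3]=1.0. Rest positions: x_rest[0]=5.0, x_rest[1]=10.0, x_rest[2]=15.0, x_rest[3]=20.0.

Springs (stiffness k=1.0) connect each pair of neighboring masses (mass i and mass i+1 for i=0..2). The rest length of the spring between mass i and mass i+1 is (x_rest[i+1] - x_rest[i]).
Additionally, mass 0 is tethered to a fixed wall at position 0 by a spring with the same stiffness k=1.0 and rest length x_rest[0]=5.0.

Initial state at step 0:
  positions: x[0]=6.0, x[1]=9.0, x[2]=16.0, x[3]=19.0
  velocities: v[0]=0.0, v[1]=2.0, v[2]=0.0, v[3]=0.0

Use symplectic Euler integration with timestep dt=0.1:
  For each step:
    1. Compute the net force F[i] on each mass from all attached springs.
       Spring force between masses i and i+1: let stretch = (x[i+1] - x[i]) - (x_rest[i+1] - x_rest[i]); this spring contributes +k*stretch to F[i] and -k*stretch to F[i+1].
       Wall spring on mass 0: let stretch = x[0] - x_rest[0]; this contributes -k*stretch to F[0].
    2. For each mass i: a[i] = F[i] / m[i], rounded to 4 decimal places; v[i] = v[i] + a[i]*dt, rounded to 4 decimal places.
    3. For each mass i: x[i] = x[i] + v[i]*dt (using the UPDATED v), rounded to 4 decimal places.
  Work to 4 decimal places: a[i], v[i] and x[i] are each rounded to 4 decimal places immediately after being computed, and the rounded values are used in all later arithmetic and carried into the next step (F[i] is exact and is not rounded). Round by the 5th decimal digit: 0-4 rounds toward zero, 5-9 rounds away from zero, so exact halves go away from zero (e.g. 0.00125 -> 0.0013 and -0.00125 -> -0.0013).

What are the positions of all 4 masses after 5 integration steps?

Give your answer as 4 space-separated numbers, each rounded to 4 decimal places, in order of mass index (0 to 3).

Step 0: x=[6.0000 9.0000 16.0000 19.0000] v=[0.0000 2.0000 0.0000 0.0000]
Step 1: x=[5.9700 9.2400 15.9600 19.0200] v=[-0.3000 2.4000 -0.4000 0.2000]
Step 2: x=[5.9130 9.5145 15.8834 19.0594] v=[-0.5700 2.7450 -0.7660 0.3940]
Step 3: x=[5.8329 9.8167 15.7749 19.1170] v=[-0.8012 3.0217 -1.0853 0.5764]
Step 4: x=[5.7343 10.1386 15.6402 19.1912] v=[-0.9861 3.2191 -1.3469 0.7422]
Step 5: x=[5.6224 10.4715 15.4860 19.2799] v=[-1.1191 3.3288 -1.5420 0.8871]

Answer: 5.6224 10.4715 15.4860 19.2799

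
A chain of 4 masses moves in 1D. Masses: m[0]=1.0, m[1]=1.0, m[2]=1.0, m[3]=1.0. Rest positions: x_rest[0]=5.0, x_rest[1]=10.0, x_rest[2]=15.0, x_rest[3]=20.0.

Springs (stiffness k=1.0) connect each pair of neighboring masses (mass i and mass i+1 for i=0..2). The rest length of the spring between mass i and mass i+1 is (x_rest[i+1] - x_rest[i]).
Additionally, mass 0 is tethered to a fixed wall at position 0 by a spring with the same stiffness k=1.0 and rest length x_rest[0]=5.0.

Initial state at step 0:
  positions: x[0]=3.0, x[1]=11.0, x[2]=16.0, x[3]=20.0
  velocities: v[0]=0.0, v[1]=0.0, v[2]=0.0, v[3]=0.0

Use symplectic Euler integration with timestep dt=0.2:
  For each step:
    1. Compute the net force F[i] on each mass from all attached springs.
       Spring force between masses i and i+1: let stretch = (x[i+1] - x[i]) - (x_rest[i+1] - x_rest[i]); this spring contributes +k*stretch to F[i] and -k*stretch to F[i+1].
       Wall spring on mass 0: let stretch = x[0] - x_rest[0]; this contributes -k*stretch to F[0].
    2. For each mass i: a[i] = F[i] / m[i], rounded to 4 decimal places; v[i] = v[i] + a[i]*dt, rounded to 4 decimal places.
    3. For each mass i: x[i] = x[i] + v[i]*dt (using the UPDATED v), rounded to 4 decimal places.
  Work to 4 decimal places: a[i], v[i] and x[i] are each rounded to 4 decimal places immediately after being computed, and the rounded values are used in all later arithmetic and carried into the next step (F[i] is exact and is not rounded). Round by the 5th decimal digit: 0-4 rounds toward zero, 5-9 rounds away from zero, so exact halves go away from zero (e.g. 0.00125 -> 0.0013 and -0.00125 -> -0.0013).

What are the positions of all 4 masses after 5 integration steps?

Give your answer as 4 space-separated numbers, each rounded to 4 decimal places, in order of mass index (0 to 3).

Answer: 5.3342 9.7034 15.4133 20.4917

Derivation:
Step 0: x=[3.0000 11.0000 16.0000 20.0000] v=[0.0000 0.0000 0.0000 0.0000]
Step 1: x=[3.2000 10.8800 15.9600 20.0400] v=[1.0000 -0.6000 -0.2000 0.2000]
Step 2: x=[3.5792 10.6560 15.8800 20.1168] v=[1.8960 -1.1200 -0.4000 0.3840]
Step 3: x=[4.0983 10.3579 15.7605 20.2241] v=[2.5955 -1.4906 -0.5974 0.5366]
Step 4: x=[4.7039 10.0255 15.6035 20.3529] v=[3.0278 -1.6620 -0.7852 0.6439]
Step 5: x=[5.3342 9.7034 15.4133 20.4917] v=[3.1513 -1.6107 -0.9509 0.6940]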